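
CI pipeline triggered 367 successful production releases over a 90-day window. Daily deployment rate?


Formula: deployments per day = releases / days
= 367 / 90
= 4.078 deploys/day
(equivalently, 28.54 deploys/week)

4.078 deploys/day


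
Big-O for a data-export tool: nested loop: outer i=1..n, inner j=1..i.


Reasoning: triangle: n(n+1)/2 ~ n^2/2
Complexity: O(n^2)

O(n^2)


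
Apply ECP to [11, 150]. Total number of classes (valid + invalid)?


Valid range: [11, 150]
Class 1: x < 11 — invalid
Class 2: 11 ≤ x ≤ 150 — valid
Class 3: x > 150 — invalid
Total equivalence classes: 3

3 equivalence classes


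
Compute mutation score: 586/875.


Mutation score = killed / total * 100
Mutation score = 586 / 875 * 100
Mutation score = 66.97%

66.97%


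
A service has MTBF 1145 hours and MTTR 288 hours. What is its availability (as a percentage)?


Availability = MTBF / (MTBF + MTTR)
Availability = 1145 / (1145 + 288)
Availability = 1145 / 1433
Availability = 79.9023%

79.9023%


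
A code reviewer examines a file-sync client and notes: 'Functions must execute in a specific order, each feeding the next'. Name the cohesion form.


Reasoning: Output of one is input to next
Type: Sequential cohesion

Sequential cohesion


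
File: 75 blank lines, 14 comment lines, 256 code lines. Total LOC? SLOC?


Total LOC = blank + comment + code
Total LOC = 75 + 14 + 256 = 345
SLOC (source only) = code = 256

Total LOC: 345, SLOC: 256


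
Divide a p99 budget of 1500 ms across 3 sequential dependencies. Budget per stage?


Formula: per_stage = total_budget / stages
per_stage = 1500 / 3
per_stage = 500.0 ms

500.0 ms


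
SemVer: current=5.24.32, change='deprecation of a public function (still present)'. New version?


Current: 5.24.32
Change category: 'deprecation of a public function (still present)' → minor bump
SemVer rule: minor bump → increment MINOR, reset PATCH to 0 (MAJOR unchanged)
New: 5.25.0

5.25.0


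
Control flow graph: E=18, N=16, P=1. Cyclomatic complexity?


Formula: V(G) = E - N + 2P
V(G) = 18 - 16 + 2*1
V(G) = 2 + 2
V(G) = 4

4


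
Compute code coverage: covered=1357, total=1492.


Coverage = covered / total * 100
Coverage = 1357 / 1492 * 100
Coverage = 90.95%

90.95%


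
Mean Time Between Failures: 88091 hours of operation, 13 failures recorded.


Formula: MTBF = Total operating time / Number of failures
MTBF = 88091 / 13
MTBF = 6776.23 hours

6776.23 hours


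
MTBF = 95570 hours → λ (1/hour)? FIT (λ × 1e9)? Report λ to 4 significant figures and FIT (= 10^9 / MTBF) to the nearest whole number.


Formula: λ = 1 / MTBF; FIT = λ × 1e9 = 1e9 / MTBF
λ = 1 / 95570 ≈ 1.046e-05 failures/hour
FIT = 1e9 / 95570 ≈ 10464 failures per 1e9 hours (nearest whole number)

λ = 1.046e-05 /h, FIT = 10464


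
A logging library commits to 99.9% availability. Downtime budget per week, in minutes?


Formula: allowed downtime = period * (100 - SLA) / 100
Period (week) = 10080 minutes
Unavailability fraction = (100 - 99.9) / 100
Allowed downtime = 10080 * (100 - 99.9) / 100
Allowed downtime = 10.08 minutes

10.08 minutes


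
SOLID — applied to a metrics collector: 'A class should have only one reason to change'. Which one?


This describes the Single Responsibility Principle (SRP)

Single Responsibility Principle (SRP)


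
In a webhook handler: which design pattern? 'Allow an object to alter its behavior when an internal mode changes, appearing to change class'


This matches the State pattern

State


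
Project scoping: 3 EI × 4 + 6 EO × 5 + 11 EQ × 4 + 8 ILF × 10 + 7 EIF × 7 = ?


UFP = EI*4 + EO*5 + EQ*4 + ILF*10 + EIF*7
UFP = 3*4 + 6*5 + 11*4 + 8*10 + 7*7
UFP = 12 + 30 + 44 + 80 + 49
UFP = 215

215


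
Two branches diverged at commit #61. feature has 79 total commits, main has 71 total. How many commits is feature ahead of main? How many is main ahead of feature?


Common ancestor: commit #61
feature commits after divergence: 79 - 61 = 18
main commits after divergence: 71 - 61 = 10
feature is 18 commits ahead of main
main is 10 commits ahead of feature

feature ahead: 18, main ahead: 10


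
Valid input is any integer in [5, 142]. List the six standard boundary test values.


Range: [5, 142]
Boundaries: just below min, min, min+1, max-1, max, just above max
Values: [4, 5, 6, 141, 142, 143]

[4, 5, 6, 141, 142, 143]


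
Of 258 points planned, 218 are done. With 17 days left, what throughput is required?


Formula: Required rate = Remaining points / Days left
Remaining = 258 - 218 = 40 points
Required rate = 40 / 17 = 2.35 points/day

2.35 points/day


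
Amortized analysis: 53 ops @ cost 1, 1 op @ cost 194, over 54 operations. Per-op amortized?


Formula: Amortized cost = Total cost / Operations
Total cost = (53 * 1) + (1 * 194)
Total cost = 53 + 194 = 247
Amortized = 247 / 54 = 4.5741

4.5741


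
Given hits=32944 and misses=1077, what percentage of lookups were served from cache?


Formula: hit rate = hits / (hits + misses) * 100
hit rate = 32944 / (32944 + 1077) * 100
hit rate = 32944 / 34021 * 100
hit rate = 96.83%

96.83%


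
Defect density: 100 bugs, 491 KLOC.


Defect density = defects / KLOC
Defect density = 100 / 491
Defect density = 0.204 defects/KLOC

0.204 defects/KLOC


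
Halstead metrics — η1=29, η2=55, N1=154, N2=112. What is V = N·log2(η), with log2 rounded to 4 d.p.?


Formula: V = N * log2(η), where N = N1 + N2 and η = η1 + η2
η = 29 + 55 = 84
N = 154 + 112 = 266
log2(84) ≈ 6.3923
V = 266 * 6.3923 = 1700.35

1700.35


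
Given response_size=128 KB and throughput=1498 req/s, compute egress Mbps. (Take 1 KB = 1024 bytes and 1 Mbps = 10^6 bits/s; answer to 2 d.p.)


Formula: Mbps = payload_bytes * RPS * 8 / 1e6
Payload per request = 128 KB = 128 * 1024 = 131072 bytes
Total bytes/sec = 131072 * 1498 = 196345856
Total bits/sec = 196345856 * 8 = 1570766848
Mbps = 1570766848 / 1e6 = 1570.77

1570.77 Mbps


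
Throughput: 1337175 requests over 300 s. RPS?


Formula: throughput = requests / seconds
throughput = 1337175 / 300
throughput = 4457.25 requests/second

4457.25 requests/second


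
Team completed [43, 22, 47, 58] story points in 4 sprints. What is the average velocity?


Formula: Avg velocity = Total points / Number of sprints
Points: [43, 22, 47, 58]
Sum = 43 + 22 + 47 + 58 = 170
Avg velocity = 170 / 4 = 42.5 points/sprint

42.5 points/sprint


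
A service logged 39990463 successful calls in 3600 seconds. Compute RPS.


Formula: throughput = requests / seconds
throughput = 39990463 / 3600
throughput = 11108.46 requests/second

11108.46 requests/second


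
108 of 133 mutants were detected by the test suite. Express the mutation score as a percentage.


Mutation score = killed / total * 100
Mutation score = 108 / 133 * 100
Mutation score = 81.2%

81.2%


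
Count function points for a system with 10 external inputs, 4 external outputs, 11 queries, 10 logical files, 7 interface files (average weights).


UFP = EI*4 + EO*5 + EQ*4 + ILF*10 + EIF*7
UFP = 10*4 + 4*5 + 11*4 + 10*10 + 7*7
UFP = 40 + 20 + 44 + 100 + 49
UFP = 253

253


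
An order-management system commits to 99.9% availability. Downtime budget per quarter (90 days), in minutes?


Formula: allowed downtime = period * (100 - SLA) / 100
Period (quarter (90 days)) = 129600 minutes
Unavailability fraction = (100 - 99.9) / 100
Allowed downtime = 129600 * (100 - 99.9) / 100
Allowed downtime = 129.6 minutes

129.6 minutes


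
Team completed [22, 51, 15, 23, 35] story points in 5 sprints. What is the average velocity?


Formula: Avg velocity = Total points / Number of sprints
Points: [22, 51, 15, 23, 35]
Sum = 22 + 51 + 15 + 23 + 35 = 146
Avg velocity = 146 / 5 = 29.2 points/sprint

29.2 points/sprint


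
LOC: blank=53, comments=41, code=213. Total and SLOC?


Total LOC = blank + comment + code
Total LOC = 53 + 41 + 213 = 307
SLOC (source only) = code = 213

Total LOC: 307, SLOC: 213


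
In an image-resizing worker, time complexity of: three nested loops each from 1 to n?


Reasoning: three levels of nesting over n
Complexity: O(n^3)

O(n^3)


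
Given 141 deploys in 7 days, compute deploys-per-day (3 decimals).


Formula: deployments per day = releases / days
= 141 / 7
= 20.143 deploys/day
(equivalently, 141.0 deploys/week)

20.143 deploys/day


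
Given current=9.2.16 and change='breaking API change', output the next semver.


Current: 9.2.16
Change category: 'breaking API change' → major bump
SemVer rule: major bump → increment MAJOR, reset MINOR and PATCH to 0
New: 10.0.0

10.0.0


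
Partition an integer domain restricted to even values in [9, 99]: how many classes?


Constraint: even integers in [9, 99]
Class 1: x < 9 — out-of-range invalid
Class 2: x in [9,99] but odd — wrong type invalid
Class 3: x in [9,99] and even — valid
Class 4: x > 99 — out-of-range invalid
Total equivalence classes: 4

4 equivalence classes


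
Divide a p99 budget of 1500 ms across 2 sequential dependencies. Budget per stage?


Formula: per_stage = total_budget / stages
per_stage = 1500 / 2
per_stage = 750.0 ms

750.0 ms


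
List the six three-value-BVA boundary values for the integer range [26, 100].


Range: [26, 100]
Boundaries: just below min, min, min+1, max-1, max, just above max
Values: [25, 26, 27, 99, 100, 101]

[25, 26, 27, 99, 100, 101]


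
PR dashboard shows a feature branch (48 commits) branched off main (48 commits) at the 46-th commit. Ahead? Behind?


Common ancestor: commit #46
feature commits after divergence: 48 - 46 = 2
main commits after divergence: 48 - 46 = 2
feature is 2 commits ahead of main
main is 2 commits ahead of feature

feature ahead: 2, main ahead: 2


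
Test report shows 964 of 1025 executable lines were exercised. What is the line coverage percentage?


Coverage = covered / total * 100
Coverage = 964 / 1025 * 100
Coverage = 94.05%

94.05%


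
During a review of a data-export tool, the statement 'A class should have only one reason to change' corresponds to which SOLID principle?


This describes the Single Responsibility Principle (SRP)

Single Responsibility Principle (SRP)


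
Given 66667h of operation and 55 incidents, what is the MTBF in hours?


Formula: MTBF = Total operating time / Number of failures
MTBF = 66667 / 55
MTBF = 1212.13 hours

1212.13 hours


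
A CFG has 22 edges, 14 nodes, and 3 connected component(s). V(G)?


Formula: V(G) = E - N + 2P
V(G) = 22 - 14 + 2*3
V(G) = 8 + 6
V(G) = 14

14


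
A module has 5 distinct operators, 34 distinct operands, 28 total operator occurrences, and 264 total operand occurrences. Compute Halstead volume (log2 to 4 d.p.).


Formula: V = N * log2(η), where N = N1 + N2 and η = η1 + η2
η = 5 + 34 = 39
N = 28 + 264 = 292
log2(39) ≈ 5.2854
V = 292 * 5.2854 = 1543.34

1543.34


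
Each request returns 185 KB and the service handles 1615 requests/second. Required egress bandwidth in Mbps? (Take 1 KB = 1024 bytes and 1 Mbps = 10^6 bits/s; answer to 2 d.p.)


Formula: Mbps = payload_bytes * RPS * 8 / 1e6
Payload per request = 185 KB = 185 * 1024 = 189440 bytes
Total bytes/sec = 189440 * 1615 = 305945600
Total bits/sec = 305945600 * 8 = 2447564800
Mbps = 2447564800 / 1e6 = 2447.56

2447.56 Mbps


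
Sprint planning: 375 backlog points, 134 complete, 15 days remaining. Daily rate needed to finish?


Formula: Required rate = Remaining points / Days left
Remaining = 375 - 134 = 241 points
Required rate = 241 / 15 = 16.07 points/day

16.07 points/day


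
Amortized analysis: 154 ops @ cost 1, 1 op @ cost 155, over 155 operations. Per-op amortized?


Formula: Amortized cost = Total cost / Operations
Total cost = (154 * 1) + (1 * 155)
Total cost = 154 + 155 = 309
Amortized = 309 / 155 = 1.9935

1.9935


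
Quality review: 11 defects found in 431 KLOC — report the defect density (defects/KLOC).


Defect density = defects / KLOC
Defect density = 11 / 431
Defect density = 0.026 defects/KLOC

0.026 defects/KLOC


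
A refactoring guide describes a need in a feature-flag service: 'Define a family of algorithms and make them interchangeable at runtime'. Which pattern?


This matches the Strategy pattern

Strategy


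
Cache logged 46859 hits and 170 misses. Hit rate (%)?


Formula: hit rate = hits / (hits + misses) * 100
hit rate = 46859 / (46859 + 170) * 100
hit rate = 46859 / 47029 * 100
hit rate = 99.64%

99.64%


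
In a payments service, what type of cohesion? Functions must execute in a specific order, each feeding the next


Reasoning: Output of one is input to next
Type: Sequential cohesion

Sequential cohesion


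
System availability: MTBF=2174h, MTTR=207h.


Availability = MTBF / (MTBF + MTTR)
Availability = 2174 / (2174 + 207)
Availability = 2174 / 2381
Availability = 91.3062%

91.3062%


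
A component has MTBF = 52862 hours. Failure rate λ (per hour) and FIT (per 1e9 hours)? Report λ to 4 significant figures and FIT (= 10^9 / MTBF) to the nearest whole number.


Formula: λ = 1 / MTBF; FIT = λ × 1e9 = 1e9 / MTBF
λ = 1 / 52862 ≈ 1.892e-05 failures/hour
FIT = 1e9 / 52862 ≈ 18917 failures per 1e9 hours (nearest whole number)

λ = 1.892e-05 /h, FIT = 18917


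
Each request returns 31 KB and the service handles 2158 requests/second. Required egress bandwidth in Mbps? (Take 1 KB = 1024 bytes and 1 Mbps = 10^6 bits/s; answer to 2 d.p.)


Formula: Mbps = payload_bytes * RPS * 8 / 1e6
Payload per request = 31 KB = 31 * 1024 = 31744 bytes
Total bytes/sec = 31744 * 2158 = 68503552
Total bits/sec = 68503552 * 8 = 548028416
Mbps = 548028416 / 1e6 = 548.03

548.03 Mbps


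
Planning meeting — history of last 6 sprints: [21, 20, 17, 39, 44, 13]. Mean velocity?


Formula: Avg velocity = Total points / Number of sprints
Points: [21, 20, 17, 39, 44, 13]
Sum = 21 + 20 + 17 + 39 + 44 + 13 = 154
Avg velocity = 154 / 6 = 25.67 points/sprint

25.67 points/sprint


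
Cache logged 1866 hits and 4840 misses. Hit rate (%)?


Formula: hit rate = hits / (hits + misses) * 100
hit rate = 1866 / (1866 + 4840) * 100
hit rate = 1866 / 6706 * 100
hit rate = 27.83%

27.83%


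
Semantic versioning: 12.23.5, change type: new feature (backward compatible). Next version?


Current: 12.23.5
Change category: 'new feature (backward compatible)' → minor bump
SemVer rule: minor bump → increment MINOR, reset PATCH to 0 (MAJOR unchanged)
New: 12.24.0

12.24.0


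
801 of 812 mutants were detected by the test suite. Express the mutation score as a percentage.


Mutation score = killed / total * 100
Mutation score = 801 / 812 * 100
Mutation score = 98.65%

98.65%


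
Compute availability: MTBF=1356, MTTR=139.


Availability = MTBF / (MTBF + MTTR)
Availability = 1356 / (1356 + 139)
Availability = 1356 / 1495
Availability = 90.7023%

90.7023%


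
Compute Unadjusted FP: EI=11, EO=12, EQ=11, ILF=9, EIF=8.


UFP = EI*4 + EO*5 + EQ*4 + ILF*10 + EIF*7
UFP = 11*4 + 12*5 + 11*4 + 9*10 + 8*7
UFP = 44 + 60 + 44 + 90 + 56
UFP = 294

294


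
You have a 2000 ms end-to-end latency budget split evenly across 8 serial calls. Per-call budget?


Formula: per_stage = total_budget / stages
per_stage = 2000 / 8
per_stage = 250.0 ms

250.0 ms


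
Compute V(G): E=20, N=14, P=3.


Formula: V(G) = E - N + 2P
V(G) = 20 - 14 + 2*3
V(G) = 6 + 6
V(G) = 12

12


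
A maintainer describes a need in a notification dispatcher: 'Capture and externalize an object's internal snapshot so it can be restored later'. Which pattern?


This matches the Memento pattern

Memento


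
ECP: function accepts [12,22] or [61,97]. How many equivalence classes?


Valid ranges: [12,22] and [61,97]
Class 1: x < 12 — invalid
Class 2: 12 ≤ x ≤ 22 — valid
Class 3: 22 < x < 61 — invalid (gap between ranges)
Class 4: 61 ≤ x ≤ 97 — valid
Class 5: x > 97 — invalid
Total equivalence classes: 5

5 equivalence classes


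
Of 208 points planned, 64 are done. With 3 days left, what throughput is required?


Formula: Required rate = Remaining points / Days left
Remaining = 208 - 64 = 144 points
Required rate = 144 / 3 = 48.0 points/day

48.0 points/day


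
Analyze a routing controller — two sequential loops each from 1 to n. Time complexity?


Reasoning: sequential dominates: O(n) + O(n) = O(n)
Complexity: O(n)

O(n)


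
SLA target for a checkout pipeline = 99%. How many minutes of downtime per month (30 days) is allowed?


Formula: allowed downtime = period * (100 - SLA) / 100
Period (month (30 days)) = 43200 minutes
Unavailability fraction = (100 - 99.0) / 100
Allowed downtime = 43200 * (100 - 99.0) / 100
Allowed downtime = 432.0 minutes

432.0 minutes


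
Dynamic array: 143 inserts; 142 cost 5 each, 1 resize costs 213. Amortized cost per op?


Formula: Amortized cost = Total cost / Operations
Total cost = (142 * 5) + (1 * 213)
Total cost = 710 + 213 = 923
Amortized = 923 / 143 = 6.4545

6.4545


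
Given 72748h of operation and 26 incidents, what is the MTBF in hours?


Formula: MTBF = Total operating time / Number of failures
MTBF = 72748 / 26
MTBF = 2798.0 hours

2798.0 hours


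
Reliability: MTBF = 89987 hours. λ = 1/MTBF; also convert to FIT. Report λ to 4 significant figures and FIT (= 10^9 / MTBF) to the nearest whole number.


Formula: λ = 1 / MTBF; FIT = λ × 1e9 = 1e9 / MTBF
λ = 1 / 89987 ≈ 1.111e-05 failures/hour
FIT = 1e9 / 89987 ≈ 11113 failures per 1e9 hours (nearest whole number)

λ = 1.111e-05 /h, FIT = 11113


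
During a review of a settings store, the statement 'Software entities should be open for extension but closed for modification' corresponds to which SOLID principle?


This describes the Open/Closed Principle (OCP)

Open/Closed Principle (OCP)


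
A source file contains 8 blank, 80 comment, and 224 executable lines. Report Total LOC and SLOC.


Total LOC = blank + comment + code
Total LOC = 8 + 80 + 224 = 312
SLOC (source only) = code = 224

Total LOC: 312, SLOC: 224


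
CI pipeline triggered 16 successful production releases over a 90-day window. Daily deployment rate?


Formula: deployments per day = releases / days
= 16 / 90
= 0.178 deploys/day
(equivalently, 1.24 deploys/week)

0.178 deploys/day


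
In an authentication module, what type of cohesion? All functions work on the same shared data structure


Reasoning: Functions share data
Type: Communicational cohesion

Communicational cohesion


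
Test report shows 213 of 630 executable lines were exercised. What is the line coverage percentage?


Coverage = covered / total * 100
Coverage = 213 / 630 * 100
Coverage = 33.81%

33.81%


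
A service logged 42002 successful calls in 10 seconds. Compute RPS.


Formula: throughput = requests / seconds
throughput = 42002 / 10
throughput = 4200.2 requests/second

4200.2 requests/second


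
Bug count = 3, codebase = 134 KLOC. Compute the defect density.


Defect density = defects / KLOC
Defect density = 3 / 134
Defect density = 0.022 defects/KLOC

0.022 defects/KLOC


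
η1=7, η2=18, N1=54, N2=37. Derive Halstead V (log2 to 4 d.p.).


Formula: V = N * log2(η), where N = N1 + N2 and η = η1 + η2
η = 7 + 18 = 25
N = 54 + 37 = 91
log2(25) ≈ 4.6439
V = 91 * 4.6439 = 422.59

422.59


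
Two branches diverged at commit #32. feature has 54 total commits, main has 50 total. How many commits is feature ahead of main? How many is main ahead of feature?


Common ancestor: commit #32
feature commits after divergence: 54 - 32 = 22
main commits after divergence: 50 - 32 = 18
feature is 22 commits ahead of main
main is 18 commits ahead of feature

feature ahead: 22, main ahead: 18


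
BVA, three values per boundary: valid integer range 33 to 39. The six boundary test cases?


Range: [33, 39]
Boundaries: just below min, min, min+1, max-1, max, just above max
Values: [32, 33, 34, 38, 39, 40]

[32, 33, 34, 38, 39, 40]


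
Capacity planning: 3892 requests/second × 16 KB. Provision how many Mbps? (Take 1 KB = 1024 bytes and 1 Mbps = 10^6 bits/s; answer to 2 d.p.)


Formula: Mbps = payload_bytes * RPS * 8 / 1e6
Payload per request = 16 KB = 16 * 1024 = 16384 bytes
Total bytes/sec = 16384 * 3892 = 63766528
Total bits/sec = 63766528 * 8 = 510132224
Mbps = 510132224 / 1e6 = 510.13

510.13 Mbps


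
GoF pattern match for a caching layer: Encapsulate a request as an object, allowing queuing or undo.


This matches the Command pattern

Command


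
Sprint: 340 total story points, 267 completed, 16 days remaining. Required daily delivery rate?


Formula: Required rate = Remaining points / Days left
Remaining = 340 - 267 = 73 points
Required rate = 73 / 16 = 4.56 points/day

4.56 points/day


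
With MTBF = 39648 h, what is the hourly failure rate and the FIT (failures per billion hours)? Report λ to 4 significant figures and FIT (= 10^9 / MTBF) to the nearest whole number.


Formula: λ = 1 / MTBF; FIT = λ × 1e9 = 1e9 / MTBF
λ = 1 / 39648 ≈ 2.522e-05 failures/hour
FIT = 1e9 / 39648 ≈ 25222 failures per 1e9 hours (nearest whole number)

λ = 2.522e-05 /h, FIT = 25222


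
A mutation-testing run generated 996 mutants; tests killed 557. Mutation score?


Mutation score = killed / total * 100
Mutation score = 557 / 996 * 100
Mutation score = 55.92%

55.92%


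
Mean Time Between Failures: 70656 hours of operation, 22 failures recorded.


Formula: MTBF = Total operating time / Number of failures
MTBF = 70656 / 22
MTBF = 3211.64 hours

3211.64 hours


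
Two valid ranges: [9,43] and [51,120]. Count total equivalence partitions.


Valid ranges: [9,43] and [51,120]
Class 1: x < 9 — invalid
Class 2: 9 ≤ x ≤ 43 — valid
Class 3: 43 < x < 51 — invalid (gap between ranges)
Class 4: 51 ≤ x ≤ 120 — valid
Class 5: x > 120 — invalid
Total equivalence classes: 5

5 equivalence classes


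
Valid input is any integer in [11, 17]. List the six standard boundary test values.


Range: [11, 17]
Boundaries: just below min, min, min+1, max-1, max, just above max
Values: [10, 11, 12, 16, 17, 18]

[10, 11, 12, 16, 17, 18]


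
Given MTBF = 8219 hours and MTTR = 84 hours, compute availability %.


Availability = MTBF / (MTBF + MTTR)
Availability = 8219 / (8219 + 84)
Availability = 8219 / 8303
Availability = 98.9883%

98.9883%


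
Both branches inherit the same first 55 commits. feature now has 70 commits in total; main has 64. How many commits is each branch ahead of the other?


Common ancestor: commit #55
feature commits after divergence: 70 - 55 = 15
main commits after divergence: 64 - 55 = 9
feature is 15 commits ahead of main
main is 9 commits ahead of feature

feature ahead: 15, main ahead: 9


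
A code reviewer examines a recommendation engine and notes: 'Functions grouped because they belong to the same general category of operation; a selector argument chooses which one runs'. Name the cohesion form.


Reasoning: Grouped by category of activity, not by data or sequence
Type: Logical cohesion

Logical cohesion


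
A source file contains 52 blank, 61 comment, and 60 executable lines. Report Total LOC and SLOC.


Total LOC = blank + comment + code
Total LOC = 52 + 61 + 60 = 173
SLOC (source only) = code = 60

Total LOC: 173, SLOC: 60


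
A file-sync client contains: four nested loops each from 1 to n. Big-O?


Reasoning: four levels of nesting
Complexity: O(n^4)

O(n^4)


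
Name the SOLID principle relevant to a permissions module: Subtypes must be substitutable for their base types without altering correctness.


This describes the Liskov Substitution Principle (LSP)

Liskov Substitution Principle (LSP)


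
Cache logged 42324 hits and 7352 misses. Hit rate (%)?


Formula: hit rate = hits / (hits + misses) * 100
hit rate = 42324 / (42324 + 7352) * 100
hit rate = 42324 / 49676 * 100
hit rate = 85.2%

85.2%


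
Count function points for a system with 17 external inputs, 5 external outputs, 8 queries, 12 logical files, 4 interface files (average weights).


UFP = EI*4 + EO*5 + EQ*4 + ILF*10 + EIF*7
UFP = 17*4 + 5*5 + 8*4 + 12*10 + 4*7
UFP = 68 + 25 + 32 + 120 + 28
UFP = 273

273


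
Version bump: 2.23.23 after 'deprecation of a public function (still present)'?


Current: 2.23.23
Change category: 'deprecation of a public function (still present)' → minor bump
SemVer rule: minor bump → increment MINOR, reset PATCH to 0 (MAJOR unchanged)
New: 2.24.0

2.24.0


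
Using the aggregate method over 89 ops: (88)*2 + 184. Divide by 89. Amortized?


Formula: Amortized cost = Total cost / Operations
Total cost = (88 * 2) + (1 * 184)
Total cost = 176 + 184 = 360
Amortized = 360 / 89 = 4.0449

4.0449


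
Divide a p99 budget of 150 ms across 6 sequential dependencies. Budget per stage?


Formula: per_stage = total_budget / stages
per_stage = 150 / 6
per_stage = 25.0 ms

25.0 ms


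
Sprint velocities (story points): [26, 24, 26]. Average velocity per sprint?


Formula: Avg velocity = Total points / Number of sprints
Points: [26, 24, 26]
Sum = 26 + 24 + 26 = 76
Avg velocity = 76 / 3 = 25.33 points/sprint

25.33 points/sprint


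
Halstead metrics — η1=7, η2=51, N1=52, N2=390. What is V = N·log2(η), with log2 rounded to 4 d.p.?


Formula: V = N * log2(η), where N = N1 + N2 and η = η1 + η2
η = 7 + 51 = 58
N = 52 + 390 = 442
log2(58) ≈ 5.8580
V = 442 * 5.8580 = 2589.24

2589.24


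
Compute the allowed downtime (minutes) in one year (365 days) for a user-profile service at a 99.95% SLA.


Formula: allowed downtime = period * (100 - SLA) / 100
Period (year (365 days)) = 525600 minutes
Unavailability fraction = (100 - 99.95) / 100
Allowed downtime = 525600 * (100 - 99.95) / 100
Allowed downtime = 262.8 minutes

262.8 minutes


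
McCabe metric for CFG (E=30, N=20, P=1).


Formula: V(G) = E - N + 2P
V(G) = 30 - 20 + 2*1
V(G) = 10 + 2
V(G) = 12

12


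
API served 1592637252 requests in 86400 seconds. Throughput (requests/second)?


Formula: throughput = requests / seconds
throughput = 1592637252 / 86400
throughput = 18433.3 requests/second

18433.3 requests/second


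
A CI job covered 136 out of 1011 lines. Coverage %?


Coverage = covered / total * 100
Coverage = 136 / 1011 * 100
Coverage = 13.45%

13.45%


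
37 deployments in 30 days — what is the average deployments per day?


Formula: deployments per day = releases / days
= 37 / 30
= 1.233 deploys/day
(equivalently, 8.63 deploys/week)

1.233 deploys/day


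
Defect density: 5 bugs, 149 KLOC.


Defect density = defects / KLOC
Defect density = 5 / 149
Defect density = 0.034 defects/KLOC

0.034 defects/KLOC


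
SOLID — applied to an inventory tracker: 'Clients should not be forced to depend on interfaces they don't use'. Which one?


This describes the Interface Segregation Principle (ISP)

Interface Segregation Principle (ISP)


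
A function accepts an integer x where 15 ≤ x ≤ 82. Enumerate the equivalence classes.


Valid range: [15, 82]
Class 1: x < 15 — invalid
Class 2: 15 ≤ x ≤ 82 — valid
Class 3: x > 82 — invalid
Total equivalence classes: 3

3 equivalence classes


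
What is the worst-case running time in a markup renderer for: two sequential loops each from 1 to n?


Reasoning: sequential dominates: O(n) + O(n) = O(n)
Complexity: O(n)

O(n)


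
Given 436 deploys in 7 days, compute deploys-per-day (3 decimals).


Formula: deployments per day = releases / days
= 436 / 7
= 62.286 deploys/day
(equivalently, 436.0 deploys/week)

62.286 deploys/day


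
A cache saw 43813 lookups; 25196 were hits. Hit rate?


Formula: hit rate = hits / (hits + misses) * 100
hit rate = 25196 / (25196 + 18617) * 100
hit rate = 25196 / 43813 * 100
hit rate = 57.51%

57.51%


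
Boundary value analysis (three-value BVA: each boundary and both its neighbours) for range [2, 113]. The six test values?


Range: [2, 113]
Boundaries: just below min, min, min+1, max-1, max, just above max
Values: [1, 2, 3, 112, 113, 114]

[1, 2, 3, 112, 113, 114]


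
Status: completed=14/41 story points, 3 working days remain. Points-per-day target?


Formula: Required rate = Remaining points / Days left
Remaining = 41 - 14 = 27 points
Required rate = 27 / 3 = 9.0 points/day

9.0 points/day


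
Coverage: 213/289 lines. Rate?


Coverage = covered / total * 100
Coverage = 213 / 289 * 100
Coverage = 73.7%

73.7%


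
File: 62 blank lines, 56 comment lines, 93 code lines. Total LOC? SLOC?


Total LOC = blank + comment + code
Total LOC = 62 + 56 + 93 = 211
SLOC (source only) = code = 93

Total LOC: 211, SLOC: 93


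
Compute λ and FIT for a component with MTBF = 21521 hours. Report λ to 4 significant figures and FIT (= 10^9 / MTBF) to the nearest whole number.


Formula: λ = 1 / MTBF; FIT = λ × 1e9 = 1e9 / MTBF
λ = 1 / 21521 ≈ 4.647e-05 failures/hour
FIT = 1e9 / 21521 ≈ 46466 failures per 1e9 hours (nearest whole number)

λ = 4.647e-05 /h, FIT = 46466


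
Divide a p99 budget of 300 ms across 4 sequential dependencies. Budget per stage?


Formula: per_stage = total_budget / stages
per_stage = 300 / 4
per_stage = 75.0 ms

75.0 ms


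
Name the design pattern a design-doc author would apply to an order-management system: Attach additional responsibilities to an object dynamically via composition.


This matches the Decorator pattern

Decorator


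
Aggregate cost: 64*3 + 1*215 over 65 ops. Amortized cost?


Formula: Amortized cost = Total cost / Operations
Total cost = (64 * 3) + (1 * 215)
Total cost = 192 + 215 = 407
Amortized = 407 / 65 = 6.2615

6.2615


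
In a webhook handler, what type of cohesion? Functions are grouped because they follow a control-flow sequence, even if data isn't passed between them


Reasoning: Grouped by order of execution within a routine, not by data flow
Type: Procedural cohesion

Procedural cohesion


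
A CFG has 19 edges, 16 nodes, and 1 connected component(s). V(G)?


Formula: V(G) = E - N + 2P
V(G) = 19 - 16 + 2*1
V(G) = 3 + 2
V(G) = 5

5


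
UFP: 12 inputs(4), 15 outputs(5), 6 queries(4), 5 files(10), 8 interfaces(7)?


UFP = EI*4 + EO*5 + EQ*4 + ILF*10 + EIF*7
UFP = 12*4 + 15*5 + 6*4 + 5*10 + 8*7
UFP = 48 + 75 + 24 + 50 + 56
UFP = 253

253


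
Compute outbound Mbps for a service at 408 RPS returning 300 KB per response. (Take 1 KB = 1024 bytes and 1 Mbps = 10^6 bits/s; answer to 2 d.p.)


Formula: Mbps = payload_bytes * RPS * 8 / 1e6
Payload per request = 300 KB = 300 * 1024 = 307200 bytes
Total bytes/sec = 307200 * 408 = 125337600
Total bits/sec = 125337600 * 8 = 1002700800
Mbps = 1002700800 / 1e6 = 1002.7

1002.7 Mbps


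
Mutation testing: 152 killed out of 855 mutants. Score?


Mutation score = killed / total * 100
Mutation score = 152 / 855 * 100
Mutation score = 17.78%

17.78%


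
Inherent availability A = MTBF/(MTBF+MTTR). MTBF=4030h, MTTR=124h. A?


Availability = MTBF / (MTBF + MTTR)
Availability = 4030 / (4030 + 124)
Availability = 4030 / 4154
Availability = 97.0149%

97.0149%


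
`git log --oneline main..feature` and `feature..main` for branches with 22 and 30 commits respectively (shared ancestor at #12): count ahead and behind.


Common ancestor: commit #12
feature commits after divergence: 22 - 12 = 10
main commits after divergence: 30 - 12 = 18
feature is 10 commits ahead of main
main is 18 commits ahead of feature

feature ahead: 10, main ahead: 18


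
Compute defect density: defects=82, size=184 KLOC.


Defect density = defects / KLOC
Defect density = 82 / 184
Defect density = 0.446 defects/KLOC

0.446 defects/KLOC


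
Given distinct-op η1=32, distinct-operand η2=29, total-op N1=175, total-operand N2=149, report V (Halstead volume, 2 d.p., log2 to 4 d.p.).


Formula: V = N * log2(η), where N = N1 + N2 and η = η1 + η2
η = 32 + 29 = 61
N = 175 + 149 = 324
log2(61) ≈ 5.9307
V = 324 * 5.9307 = 1921.55

1921.55


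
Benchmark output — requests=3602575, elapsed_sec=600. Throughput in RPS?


Formula: throughput = requests / seconds
throughput = 3602575 / 600
throughput = 6004.29 requests/second

6004.29 requests/second


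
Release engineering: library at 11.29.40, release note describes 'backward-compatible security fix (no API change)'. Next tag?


Current: 11.29.40
Change category: 'backward-compatible security fix (no API change)' → patch bump
SemVer rule: patch bump → increment PATCH (MAJOR and MINOR unchanged)
New: 11.29.41

11.29.41


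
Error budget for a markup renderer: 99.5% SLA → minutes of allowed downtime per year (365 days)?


Formula: allowed downtime = period * (100 - SLA) / 100
Period (year (365 days)) = 525600 minutes
Unavailability fraction = (100 - 99.5) / 100
Allowed downtime = 525600 * (100 - 99.5) / 100
Allowed downtime = 2628.0 minutes

2628.0 minutes


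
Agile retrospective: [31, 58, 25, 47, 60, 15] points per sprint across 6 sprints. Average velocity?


Formula: Avg velocity = Total points / Number of sprints
Points: [31, 58, 25, 47, 60, 15]
Sum = 31 + 58 + 25 + 47 + 60 + 15 = 236
Avg velocity = 236 / 6 = 39.33 points/sprint

39.33 points/sprint


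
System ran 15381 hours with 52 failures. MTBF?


Formula: MTBF = Total operating time / Number of failures
MTBF = 15381 / 52
MTBF = 295.79 hours

295.79 hours


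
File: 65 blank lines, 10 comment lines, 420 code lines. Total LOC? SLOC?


Total LOC = blank + comment + code
Total LOC = 65 + 10 + 420 = 495
SLOC (source only) = code = 420

Total LOC: 495, SLOC: 420


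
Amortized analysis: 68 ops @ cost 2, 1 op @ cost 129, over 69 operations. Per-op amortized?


Formula: Amortized cost = Total cost / Operations
Total cost = (68 * 2) + (1 * 129)
Total cost = 136 + 129 = 265
Amortized = 265 / 69 = 3.8406

3.8406


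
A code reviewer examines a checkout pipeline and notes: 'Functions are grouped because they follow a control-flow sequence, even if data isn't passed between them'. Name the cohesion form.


Reasoning: Grouped by order of execution within a routine, not by data flow
Type: Procedural cohesion

Procedural cohesion


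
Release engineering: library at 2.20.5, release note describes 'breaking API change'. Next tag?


Current: 2.20.5
Change category: 'breaking API change' → major bump
SemVer rule: major bump → increment MAJOR, reset MINOR and PATCH to 0
New: 3.0.0

3.0.0


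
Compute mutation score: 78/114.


Mutation score = killed / total * 100
Mutation score = 78 / 114 * 100
Mutation score = 68.42%

68.42%


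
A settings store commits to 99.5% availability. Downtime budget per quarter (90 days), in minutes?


Formula: allowed downtime = period * (100 - SLA) / 100
Period (quarter (90 days)) = 129600 minutes
Unavailability fraction = (100 - 99.5) / 100
Allowed downtime = 129600 * (100 - 99.5) / 100
Allowed downtime = 648.0 minutes

648.0 minutes


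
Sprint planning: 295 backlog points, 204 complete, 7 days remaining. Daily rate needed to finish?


Formula: Required rate = Remaining points / Days left
Remaining = 295 - 204 = 91 points
Required rate = 91 / 7 = 13.0 points/day

13.0 points/day


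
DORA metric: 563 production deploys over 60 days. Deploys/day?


Formula: deployments per day = releases / days
= 563 / 60
= 9.383 deploys/day
(equivalently, 65.68 deploys/week)

9.383 deploys/day


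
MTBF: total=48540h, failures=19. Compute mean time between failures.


Formula: MTBF = Total operating time / Number of failures
MTBF = 48540 / 19
MTBF = 2554.74 hours

2554.74 hours


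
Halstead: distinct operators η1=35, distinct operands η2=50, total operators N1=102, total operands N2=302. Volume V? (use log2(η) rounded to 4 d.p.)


Formula: V = N * log2(η), where N = N1 + N2 and η = η1 + η2
η = 35 + 50 = 85
N = 102 + 302 = 404
log2(85) ≈ 6.4094
V = 404 * 6.4094 = 2589.40

2589.40


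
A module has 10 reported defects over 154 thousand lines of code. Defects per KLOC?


Defect density = defects / KLOC
Defect density = 10 / 154
Defect density = 0.065 defects/KLOC

0.065 defects/KLOC


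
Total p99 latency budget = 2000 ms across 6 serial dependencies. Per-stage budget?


Formula: per_stage = total_budget / stages
per_stage = 2000 / 6
per_stage = 333.33 ms

333.33 ms


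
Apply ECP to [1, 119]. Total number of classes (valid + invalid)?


Valid range: [1, 119]
Class 1: x < 1 — invalid
Class 2: 1 ≤ x ≤ 119 — valid
Class 3: x > 119 — invalid
Total equivalence classes: 3

3 equivalence classes


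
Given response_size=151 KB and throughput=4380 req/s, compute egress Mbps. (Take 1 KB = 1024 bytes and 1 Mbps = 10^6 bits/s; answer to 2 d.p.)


Formula: Mbps = payload_bytes * RPS * 8 / 1e6
Payload per request = 151 KB = 151 * 1024 = 154624 bytes
Total bytes/sec = 154624 * 4380 = 677253120
Total bits/sec = 677253120 * 8 = 5418024960
Mbps = 5418024960 / 1e6 = 5418.02

5418.02 Mbps


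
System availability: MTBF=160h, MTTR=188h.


Availability = MTBF / (MTBF + MTTR)
Availability = 160 / (160 + 188)
Availability = 160 / 348
Availability = 45.977%

45.977%


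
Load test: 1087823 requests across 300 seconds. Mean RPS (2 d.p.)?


Formula: throughput = requests / seconds
throughput = 1087823 / 300
throughput = 3626.08 requests/second

3626.08 requests/second


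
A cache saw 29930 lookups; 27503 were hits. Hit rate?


Formula: hit rate = hits / (hits + misses) * 100
hit rate = 27503 / (27503 + 2427) * 100
hit rate = 27503 / 29930 * 100
hit rate = 91.89%

91.89%


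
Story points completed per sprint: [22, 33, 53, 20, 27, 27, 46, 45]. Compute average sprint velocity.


Formula: Avg velocity = Total points / Number of sprints
Points: [22, 33, 53, 20, 27, 27, 46, 45]
Sum = 22 + 33 + 53 + 20 + 27 + 27 + 46 + 45 = 273
Avg velocity = 273 / 8 = 34.13 points/sprint

34.13 points/sprint


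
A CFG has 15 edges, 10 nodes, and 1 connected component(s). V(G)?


Formula: V(G) = E - N + 2P
V(G) = 15 - 10 + 2*1
V(G) = 5 + 2
V(G) = 7

7


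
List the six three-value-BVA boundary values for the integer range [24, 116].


Range: [24, 116]
Boundaries: just below min, min, min+1, max-1, max, just above max
Values: [23, 24, 25, 115, 116, 117]

[23, 24, 25, 115, 116, 117]


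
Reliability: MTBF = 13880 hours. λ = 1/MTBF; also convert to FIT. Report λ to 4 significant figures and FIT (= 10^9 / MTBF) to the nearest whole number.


Formula: λ = 1 / MTBF; FIT = λ × 1e9 = 1e9 / MTBF
λ = 1 / 13880 ≈ 7.205e-05 failures/hour
FIT = 1e9 / 13880 ≈ 72046 failures per 1e9 hours (nearest whole number)

λ = 7.205e-05 /h, FIT = 72046


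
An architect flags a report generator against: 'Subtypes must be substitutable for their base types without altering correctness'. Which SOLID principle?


This describes the Liskov Substitution Principle (LSP)

Liskov Substitution Principle (LSP)


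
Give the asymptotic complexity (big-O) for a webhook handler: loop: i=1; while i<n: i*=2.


Reasoning: i doubles each step so iterations are log2(n)
Complexity: O(log n)

O(log n)


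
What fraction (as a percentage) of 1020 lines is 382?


Coverage = covered / total * 100
Coverage = 382 / 1020 * 100
Coverage = 37.45%

37.45%


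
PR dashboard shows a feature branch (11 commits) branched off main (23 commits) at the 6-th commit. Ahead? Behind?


Common ancestor: commit #6
feature commits after divergence: 11 - 6 = 5
main commits after divergence: 23 - 6 = 17
feature is 5 commits ahead of main
main is 17 commits ahead of feature

feature ahead: 5, main ahead: 17


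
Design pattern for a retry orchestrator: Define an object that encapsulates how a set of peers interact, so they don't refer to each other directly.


This matches the Mediator pattern

Mediator
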